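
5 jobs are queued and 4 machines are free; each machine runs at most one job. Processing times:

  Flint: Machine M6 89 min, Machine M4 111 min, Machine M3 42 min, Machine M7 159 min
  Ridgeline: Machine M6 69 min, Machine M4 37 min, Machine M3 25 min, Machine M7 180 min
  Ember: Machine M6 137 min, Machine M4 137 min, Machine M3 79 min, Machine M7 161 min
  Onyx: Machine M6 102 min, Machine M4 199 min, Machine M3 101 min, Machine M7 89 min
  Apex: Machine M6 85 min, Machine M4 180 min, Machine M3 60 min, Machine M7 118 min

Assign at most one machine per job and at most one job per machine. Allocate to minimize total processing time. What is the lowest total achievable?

Optimal: Apex→Machine M6 (85 min), Ridgeline→Machine M4 (37 min), Flint→Machine M3 (42 min), Onyx→Machine M7 (89 min) — total 85+37+42+89 = 253 min.
Min-entry greedy (repeatedly take the single cheapest remaining cell) gives 310 min, worse by 57.

Minimum total: 253 min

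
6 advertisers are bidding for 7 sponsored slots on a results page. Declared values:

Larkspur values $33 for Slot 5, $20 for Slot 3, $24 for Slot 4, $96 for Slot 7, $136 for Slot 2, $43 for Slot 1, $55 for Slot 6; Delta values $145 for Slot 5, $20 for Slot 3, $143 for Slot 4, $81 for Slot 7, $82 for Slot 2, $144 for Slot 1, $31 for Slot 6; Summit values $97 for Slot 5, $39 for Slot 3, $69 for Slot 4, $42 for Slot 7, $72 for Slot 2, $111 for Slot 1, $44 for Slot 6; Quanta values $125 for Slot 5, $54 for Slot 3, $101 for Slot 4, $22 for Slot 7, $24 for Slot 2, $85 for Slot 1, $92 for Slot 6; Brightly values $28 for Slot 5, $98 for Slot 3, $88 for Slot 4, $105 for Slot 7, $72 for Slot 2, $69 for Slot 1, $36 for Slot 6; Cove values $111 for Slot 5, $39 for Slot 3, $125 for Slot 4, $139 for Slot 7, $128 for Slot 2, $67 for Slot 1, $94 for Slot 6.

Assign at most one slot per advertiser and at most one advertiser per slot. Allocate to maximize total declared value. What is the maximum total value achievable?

Maximum total: $752

Optimal: Larkspur→Slot 2 ($136), Delta→Slot 4 ($143), Summit→Slot 1 ($111), Quanta→Slot 5 ($125), Brightly→Slot 3 ($98), Cove→Slot 7 ($139) — total 136+143+111+125+98+139 = $752.
Max-entry greedy (repeatedly take the single best remaining cell) gives $730, worse by 22.
Swapping Larkspur↔Delta (Larkspur→Slot 4 $24, Delta→Slot 2 $82) loses 173.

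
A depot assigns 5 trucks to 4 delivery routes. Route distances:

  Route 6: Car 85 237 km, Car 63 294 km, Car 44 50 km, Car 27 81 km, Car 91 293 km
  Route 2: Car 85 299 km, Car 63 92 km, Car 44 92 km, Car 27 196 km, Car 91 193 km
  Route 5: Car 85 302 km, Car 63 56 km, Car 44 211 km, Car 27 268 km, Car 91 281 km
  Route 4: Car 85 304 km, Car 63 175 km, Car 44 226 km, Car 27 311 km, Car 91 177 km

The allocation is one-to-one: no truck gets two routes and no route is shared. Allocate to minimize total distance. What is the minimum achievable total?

Min total: 406 km

Optimal: Car 27→Route 6 (81 km), Car 44→Route 2 (92 km), Car 63→Route 5 (56 km), Car 91→Route 4 (177 km) — total 81+92+56+177 = 406 km.
Row-greedy (each truck in turn takes its cheapest remaining route) gives 696 km, worse by 290.
Next-best assignment: Car 44→Route 6, Car 27→Route 2, Car 63→Route 5, Car 91→Route 4 = 479 km.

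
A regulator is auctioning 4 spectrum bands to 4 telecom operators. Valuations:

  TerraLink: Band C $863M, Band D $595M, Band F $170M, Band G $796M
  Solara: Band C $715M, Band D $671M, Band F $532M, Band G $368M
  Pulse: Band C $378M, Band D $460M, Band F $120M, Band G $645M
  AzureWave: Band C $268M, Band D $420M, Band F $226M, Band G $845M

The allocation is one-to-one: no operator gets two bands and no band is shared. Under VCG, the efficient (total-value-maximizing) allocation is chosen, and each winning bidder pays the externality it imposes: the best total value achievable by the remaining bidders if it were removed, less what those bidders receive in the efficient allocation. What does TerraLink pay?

Efficient allocation: TerraLink→Band C ($863M), Solara→Band F ($532M), Pulse→Band D ($460M), AzureWave→Band G ($845M); total welfare W = $2700M.
TerraLink receives Band C at value $863M, so the others get W − 863 = $1837M.
Without TerraLink: best allocation of the remaining 3 bidders over all 4 bands is Solara→Band C ($715M), Pulse→Band D ($460M), AzureWave→Band G ($845M), total $2020M.
VCG payment = (others' best without TerraLink) − (others' welfare with TerraLink) = 2020 − 1837 = $183M.

TerraLink pays $183M.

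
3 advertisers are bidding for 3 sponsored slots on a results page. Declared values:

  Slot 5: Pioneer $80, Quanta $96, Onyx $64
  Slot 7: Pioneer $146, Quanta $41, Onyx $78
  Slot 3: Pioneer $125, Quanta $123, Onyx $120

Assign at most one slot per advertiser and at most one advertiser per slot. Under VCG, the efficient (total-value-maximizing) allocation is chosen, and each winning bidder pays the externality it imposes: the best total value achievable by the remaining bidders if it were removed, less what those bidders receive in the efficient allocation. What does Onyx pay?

Efficient allocation: Pioneer→Slot 7 ($146), Quanta→Slot 5 ($96), Onyx→Slot 3 ($120); total welfare W = $362.
Onyx receives Slot 3 at value $120, so the others get W − 120 = $242.
Without Onyx: best allocation of the remaining 2 bidders over all 3 slots is Pioneer→Slot 7 ($146), Quanta→Slot 3 ($123), total $269.
VCG payment = (others' best without Onyx) − (others' welfare with Onyx) = 269 − 242 = $27.

Onyx pays $27.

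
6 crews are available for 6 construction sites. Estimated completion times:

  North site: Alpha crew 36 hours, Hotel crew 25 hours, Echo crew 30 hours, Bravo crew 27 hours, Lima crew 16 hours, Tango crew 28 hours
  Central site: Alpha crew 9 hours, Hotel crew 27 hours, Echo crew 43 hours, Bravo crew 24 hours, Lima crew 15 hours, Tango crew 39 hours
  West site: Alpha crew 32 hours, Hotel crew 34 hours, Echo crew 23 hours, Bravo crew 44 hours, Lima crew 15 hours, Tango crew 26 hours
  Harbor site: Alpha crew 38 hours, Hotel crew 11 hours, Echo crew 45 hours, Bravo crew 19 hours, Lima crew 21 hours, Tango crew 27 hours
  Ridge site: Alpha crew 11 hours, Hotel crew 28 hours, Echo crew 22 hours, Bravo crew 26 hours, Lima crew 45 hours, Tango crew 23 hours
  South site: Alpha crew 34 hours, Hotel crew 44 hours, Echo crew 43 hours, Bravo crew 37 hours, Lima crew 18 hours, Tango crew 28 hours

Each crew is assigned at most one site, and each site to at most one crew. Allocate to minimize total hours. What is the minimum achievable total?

Min total: 111 hours

Optimal: Alpha crew→Central site (9 hours), Hotel crew→Harbor site (11 hours), Echo crew→West site (23 hours), Bravo crew→North site (27 hours), Lima crew→South site (18 hours), Tango crew→Ridge site (23 hours) — total 9+11+23+27+18+23 = 111 hours.
Min-entry greedy (repeatedly take the single cheapest remaining cell) gives 112 hours, worse by 1.
Next-best assignment: Alpha crew→Central site, Hotel crew→Harbor site, Echo crew→Ridge site, Bravo crew→North site, Lima crew→West site, Tango crew→South site = 112 hours.
Swapping Bravo crew↔Hotel crew (Bravo crew→Harbor site 19 hours, Hotel crew→North site 25 hours) adds 6.
Every other assignment is strictly worse.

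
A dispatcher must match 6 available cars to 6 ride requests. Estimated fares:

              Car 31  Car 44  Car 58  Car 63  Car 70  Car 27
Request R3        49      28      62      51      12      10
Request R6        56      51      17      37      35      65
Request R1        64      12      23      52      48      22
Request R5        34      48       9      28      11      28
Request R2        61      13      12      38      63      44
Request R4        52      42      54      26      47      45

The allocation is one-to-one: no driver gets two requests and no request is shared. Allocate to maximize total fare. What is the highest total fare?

Maximum total: $345

Optimal: Car 31→Request R1 ($64), Car 44→Request R5 ($48), Car 58→Request R4 ($54), Car 63→Request R3 ($51), Car 70→Request R2 ($63), Car 27→Request R6 ($65) — total 64+48+54+51+63+65 = $345.
Row-greedy (each driver in turn takes its best remaining request) gives $290, worse by 55.
Swapping Car 63↔Car 58 (Car 63→Request R4 $26, Car 58→Request R3 $62) loses 17.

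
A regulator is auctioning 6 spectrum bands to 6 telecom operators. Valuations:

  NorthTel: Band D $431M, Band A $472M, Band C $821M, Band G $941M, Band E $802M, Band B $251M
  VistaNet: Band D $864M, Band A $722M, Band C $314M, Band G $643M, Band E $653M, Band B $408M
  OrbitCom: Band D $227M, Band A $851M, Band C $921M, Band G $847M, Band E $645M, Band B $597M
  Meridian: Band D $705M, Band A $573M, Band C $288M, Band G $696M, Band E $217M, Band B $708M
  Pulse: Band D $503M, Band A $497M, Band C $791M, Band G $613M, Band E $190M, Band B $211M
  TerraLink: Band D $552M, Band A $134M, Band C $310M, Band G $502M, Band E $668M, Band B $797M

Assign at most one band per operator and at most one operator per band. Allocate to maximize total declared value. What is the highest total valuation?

This is the linear assignment problem.
Optimal: NorthTel→Band G ($941M), VistaNet→Band D ($864M), OrbitCom→Band A ($851M), Meridian→Band B ($708M), Pulse→Band C ($791M), TerraLink→Band E ($668M) — total 941+864+851+708+791+668 = $4823M.
Row-greedy (each operator in turn takes its best remaining band) gives $4599M, worse by 224.
Next-best assignment: NorthTel→Band E, VistaNet→Band D, OrbitCom→Band A, Meridian→Band G, Pulse→Band C, TerraLink→Band B = $4801M.

Maximum total: $4823M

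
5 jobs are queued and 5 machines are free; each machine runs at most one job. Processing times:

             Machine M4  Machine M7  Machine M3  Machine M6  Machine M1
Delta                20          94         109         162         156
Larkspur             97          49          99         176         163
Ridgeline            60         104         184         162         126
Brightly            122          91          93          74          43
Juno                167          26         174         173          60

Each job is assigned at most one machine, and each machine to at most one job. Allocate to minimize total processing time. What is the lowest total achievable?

Minimum total: 345 min

Optimal: Delta→Machine M4 (20 min), Larkspur→Machine M3 (99 min), Ridgeline→Machine M1 (126 min), Brightly→Machine M6 (74 min), Juno→Machine M7 (26 min) — total 20+99+126+74+26 = 345 min.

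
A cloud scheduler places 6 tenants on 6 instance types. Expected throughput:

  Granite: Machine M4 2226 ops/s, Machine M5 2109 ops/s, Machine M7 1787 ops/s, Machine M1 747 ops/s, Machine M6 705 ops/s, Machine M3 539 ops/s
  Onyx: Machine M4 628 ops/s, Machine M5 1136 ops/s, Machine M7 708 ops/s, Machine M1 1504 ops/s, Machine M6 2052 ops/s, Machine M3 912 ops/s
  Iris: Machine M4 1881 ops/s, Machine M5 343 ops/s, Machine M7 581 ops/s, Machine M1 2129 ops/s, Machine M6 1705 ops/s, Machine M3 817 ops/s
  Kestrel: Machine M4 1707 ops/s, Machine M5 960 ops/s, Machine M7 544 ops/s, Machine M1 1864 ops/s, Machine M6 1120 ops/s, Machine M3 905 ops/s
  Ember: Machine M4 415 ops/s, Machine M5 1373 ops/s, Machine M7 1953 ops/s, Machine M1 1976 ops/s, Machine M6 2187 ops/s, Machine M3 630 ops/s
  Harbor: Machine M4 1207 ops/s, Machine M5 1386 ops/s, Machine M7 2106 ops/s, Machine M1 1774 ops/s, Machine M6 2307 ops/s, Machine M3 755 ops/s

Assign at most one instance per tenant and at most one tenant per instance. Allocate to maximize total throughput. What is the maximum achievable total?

Optimal: Granite→Machine M5 (2109 ops/s), Onyx→Machine M3 (912 ops/s), Iris→Machine M1 (2129 ops/s), Kestrel→Machine M4 (1707 ops/s), Ember→Machine M6 (2187 ops/s), Harbor→Machine M7 (2106 ops/s) — total 2109+912+2129+1707+2187+2106 = 11150 ops/s.
Row-greedy (each tenant in turn takes its best remaining instance) gives 10075 ops/s, worse by 1075.
No other one-to-one assignment exceeds 11150 ops/s.

Max total: 11150 ops/s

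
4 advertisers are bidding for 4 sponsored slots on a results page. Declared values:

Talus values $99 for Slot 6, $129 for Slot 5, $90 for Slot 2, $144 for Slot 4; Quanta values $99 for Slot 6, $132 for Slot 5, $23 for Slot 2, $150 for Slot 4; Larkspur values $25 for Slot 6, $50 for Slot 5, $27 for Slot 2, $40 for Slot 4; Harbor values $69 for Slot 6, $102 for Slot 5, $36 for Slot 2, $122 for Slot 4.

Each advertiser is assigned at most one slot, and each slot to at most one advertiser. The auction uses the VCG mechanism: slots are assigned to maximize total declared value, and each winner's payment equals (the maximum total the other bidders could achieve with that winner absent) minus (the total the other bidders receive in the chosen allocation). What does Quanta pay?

Quanta pays $30.

Efficient allocation: Talus→Slot 6 ($99), Quanta→Slot 5 ($132), Larkspur→Slot 2 ($27), Harbor→Slot 4 ($122); total welfare W = $380.
Quanta receives Slot 5 at value $132, so the others get W − 132 = $248.
Without Quanta: best allocation of the remaining 3 bidders over all 4 slots is Talus→Slot 5 ($129), Larkspur→Slot 2 ($27), Harbor→Slot 4 ($122), total $278.
VCG payment = (others' best without Quanta) − (others' welfare with Quanta) = 278 − 248 = $30.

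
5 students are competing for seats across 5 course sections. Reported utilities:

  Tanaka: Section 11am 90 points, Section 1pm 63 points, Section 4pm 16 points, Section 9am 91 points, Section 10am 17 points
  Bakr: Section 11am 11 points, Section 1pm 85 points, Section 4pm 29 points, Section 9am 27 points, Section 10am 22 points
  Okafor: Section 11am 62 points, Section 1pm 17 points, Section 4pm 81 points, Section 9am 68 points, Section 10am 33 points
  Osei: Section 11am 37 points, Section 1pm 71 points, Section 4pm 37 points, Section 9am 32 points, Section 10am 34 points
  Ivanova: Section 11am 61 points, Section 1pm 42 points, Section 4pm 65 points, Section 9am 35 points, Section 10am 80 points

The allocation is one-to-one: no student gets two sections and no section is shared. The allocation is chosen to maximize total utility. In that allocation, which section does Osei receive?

Osei receives Section 11am.

Optimal: Tanaka→Section 9am (91 points), Bakr→Section 1pm (85 points), Okafor→Section 4pm (81 points), Osei→Section 11am (37 points), Ivanova→Section 10am (80 points) — total 91+85+81+37+80 = 374 points.
Column-greedy (each section in turn goes to its best remaining student) gives 325 points, worse by 49.
Osei's own top section is Section 1pm (71 points), but forcing Osei→Section 1pm and reassigning the rest optimally gives only 349 points — worse by 25.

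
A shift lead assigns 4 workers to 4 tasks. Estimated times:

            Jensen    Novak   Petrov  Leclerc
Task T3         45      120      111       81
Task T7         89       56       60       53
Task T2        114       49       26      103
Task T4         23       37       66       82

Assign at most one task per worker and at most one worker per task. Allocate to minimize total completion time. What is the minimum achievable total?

Minimum total: 161 min

Treat this as an assignment problem: match each worker to one task.
Optimal: Jensen→Task T3 (45 min), Novak→Task T4 (37 min), Petrov→Task T2 (26 min), Leclerc→Task T7 (53 min) — total 45+37+26+53 = 161 min.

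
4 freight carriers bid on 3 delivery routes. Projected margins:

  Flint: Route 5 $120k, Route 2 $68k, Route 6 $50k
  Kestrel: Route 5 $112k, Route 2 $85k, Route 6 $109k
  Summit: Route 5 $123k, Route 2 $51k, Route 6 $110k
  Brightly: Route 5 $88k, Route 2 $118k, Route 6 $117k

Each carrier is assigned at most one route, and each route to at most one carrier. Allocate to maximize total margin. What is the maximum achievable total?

This is a one-to-one assignment (maximum-weight bipartite matching).
Optimal: Summit→Route 5 ($123k), Brightly→Route 2 ($118k), Kestrel→Route 6 ($109k) — total 123+118+109 = $350k.
Row-greedy (each carrier in turn takes its best remaining route) gives $280k, worse by 70.

Maximum total: $350k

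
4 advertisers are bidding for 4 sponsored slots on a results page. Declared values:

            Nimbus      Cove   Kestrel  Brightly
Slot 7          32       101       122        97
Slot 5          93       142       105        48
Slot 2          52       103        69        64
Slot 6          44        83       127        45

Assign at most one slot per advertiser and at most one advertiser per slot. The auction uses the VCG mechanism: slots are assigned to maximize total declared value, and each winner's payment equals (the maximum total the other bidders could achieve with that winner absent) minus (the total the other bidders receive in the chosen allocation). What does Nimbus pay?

Efficient allocation: Nimbus→Slot 5 ($93), Cove→Slot 2 ($103), Kestrel→Slot 6 ($127), Brightly→Slot 7 ($97); total welfare W = $420.
Nimbus receives Slot 5 at value $93, so the others get W − 93 = $327.
Without Nimbus: best allocation of the remaining 3 bidders over all 4 slots is Cove→Slot 5 ($142), Kestrel→Slot 6 ($127), Brightly→Slot 7 ($97), total $366.
VCG payment = (others' best without Nimbus) − (others' welfare with Nimbus) = 366 − 327 = $39.

Nimbus pays $39.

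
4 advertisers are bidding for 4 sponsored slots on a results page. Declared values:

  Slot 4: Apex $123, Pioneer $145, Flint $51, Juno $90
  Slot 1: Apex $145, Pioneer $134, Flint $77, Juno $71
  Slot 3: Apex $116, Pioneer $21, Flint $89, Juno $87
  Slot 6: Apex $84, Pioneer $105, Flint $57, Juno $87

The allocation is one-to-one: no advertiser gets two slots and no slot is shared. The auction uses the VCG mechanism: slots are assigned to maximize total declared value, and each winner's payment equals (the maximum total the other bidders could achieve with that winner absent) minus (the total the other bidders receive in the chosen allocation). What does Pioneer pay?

Pioneer pays $3.

Efficient allocation: Apex→Slot 1 ($145), Pioneer→Slot 4 ($145), Flint→Slot 3 ($89), Juno→Slot 6 ($87); total welfare W = $466.
Pioneer receives Slot 4 at value $145, so the others get W − 145 = $321.
Without Pioneer: best allocation of the remaining 3 bidders over all 4 slots is Apex→Slot 1 ($145), Flint→Slot 3 ($89), Juno→Slot 4 ($90), total $324.
VCG payment = (others' best without Pioneer) − (others' welfare with Pioneer) = 324 − 321 = $3.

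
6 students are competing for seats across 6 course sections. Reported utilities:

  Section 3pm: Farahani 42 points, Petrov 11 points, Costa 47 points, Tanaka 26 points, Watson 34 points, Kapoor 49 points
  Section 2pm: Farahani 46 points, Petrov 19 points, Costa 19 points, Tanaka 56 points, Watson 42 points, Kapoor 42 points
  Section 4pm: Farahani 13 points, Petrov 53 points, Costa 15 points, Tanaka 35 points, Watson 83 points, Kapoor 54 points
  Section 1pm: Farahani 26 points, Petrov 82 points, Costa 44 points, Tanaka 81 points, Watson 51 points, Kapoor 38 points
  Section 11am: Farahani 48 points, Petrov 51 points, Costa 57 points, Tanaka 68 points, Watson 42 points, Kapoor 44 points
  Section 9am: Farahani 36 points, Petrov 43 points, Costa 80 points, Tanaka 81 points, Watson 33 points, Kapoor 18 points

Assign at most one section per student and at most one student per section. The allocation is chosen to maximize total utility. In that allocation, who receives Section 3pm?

Treat this as an assignment problem: match each student to one section.
Optimal: Farahani→Section 2pm (46 points), Petrov→Section 1pm (82 points), Costa→Section 9am (80 points), Tanaka→Section 11am (68 points), Watson→Section 4pm (83 points), Kapoor→Section 3pm (49 points) — total 46+82+80+68+83+49 = 408 points.
Swapping Petrov↔Kapoor (Petrov→Section 3pm 11 points, Kapoor→Section 1pm 38 points) loses 82.
No other one-to-one assignment exceeds 408 points.
Kapoor's own top section is Section 4pm (54 points), but forcing Kapoor→Section 4pm and reassigning the rest optimally gives only 368 points — worse by 40.

Kapoor receives Section 3pm.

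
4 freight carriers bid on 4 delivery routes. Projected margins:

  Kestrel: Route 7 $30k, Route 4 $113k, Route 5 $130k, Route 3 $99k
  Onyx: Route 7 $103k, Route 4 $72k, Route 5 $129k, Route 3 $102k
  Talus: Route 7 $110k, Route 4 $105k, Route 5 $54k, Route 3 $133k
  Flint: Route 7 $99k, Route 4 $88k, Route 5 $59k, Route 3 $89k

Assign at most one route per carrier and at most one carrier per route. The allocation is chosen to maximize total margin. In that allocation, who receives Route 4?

Optimal: Kestrel→Route 4 ($113k), Onyx→Route 5 ($129k), Talus→Route 3 ($133k), Flint→Route 7 ($99k) — total 113+129+133+99 = $474k.
Swapping Kestrel↔Talus (Kestrel→Route 3 $99k, Talus→Route 4 $105k) loses 42.
Kestrel's own top route is Route 5 ($130k), but forcing Kestrel→Route 5 and reassigning the rest optimally gives only $454k — worse by 20.

Kestrel receives Route 4.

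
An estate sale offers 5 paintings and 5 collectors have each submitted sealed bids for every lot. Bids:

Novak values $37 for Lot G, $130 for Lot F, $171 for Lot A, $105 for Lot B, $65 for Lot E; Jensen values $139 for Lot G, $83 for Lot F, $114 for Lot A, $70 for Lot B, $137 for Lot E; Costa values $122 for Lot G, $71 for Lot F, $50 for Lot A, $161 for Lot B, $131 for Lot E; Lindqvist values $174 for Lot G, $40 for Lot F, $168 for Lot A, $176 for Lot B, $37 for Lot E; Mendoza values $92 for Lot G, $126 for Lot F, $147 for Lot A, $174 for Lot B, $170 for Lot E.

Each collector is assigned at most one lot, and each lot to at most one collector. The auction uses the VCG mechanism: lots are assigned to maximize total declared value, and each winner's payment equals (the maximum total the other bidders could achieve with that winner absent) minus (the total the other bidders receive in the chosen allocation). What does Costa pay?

Costa pays $48.

Efficient allocation: Novak→Lot A ($171), Jensen→Lot E ($137), Costa→Lot B ($161), Lindqvist→Lot G ($174), Mendoza→Lot F ($126); total welfare W = $769.
Costa receives Lot B at value $161, so the others get W − 161 = $608.
Without Costa: best allocation of the remaining 4 bidders over all 5 lots is Novak→Lot A ($171), Jensen→Lot G ($139), Lindqvist→Lot B ($176), Mendoza→Lot E ($170), total $656.
VCG payment = (others' best without Costa) − (others' welfare with Costa) = 656 − 608 = $48.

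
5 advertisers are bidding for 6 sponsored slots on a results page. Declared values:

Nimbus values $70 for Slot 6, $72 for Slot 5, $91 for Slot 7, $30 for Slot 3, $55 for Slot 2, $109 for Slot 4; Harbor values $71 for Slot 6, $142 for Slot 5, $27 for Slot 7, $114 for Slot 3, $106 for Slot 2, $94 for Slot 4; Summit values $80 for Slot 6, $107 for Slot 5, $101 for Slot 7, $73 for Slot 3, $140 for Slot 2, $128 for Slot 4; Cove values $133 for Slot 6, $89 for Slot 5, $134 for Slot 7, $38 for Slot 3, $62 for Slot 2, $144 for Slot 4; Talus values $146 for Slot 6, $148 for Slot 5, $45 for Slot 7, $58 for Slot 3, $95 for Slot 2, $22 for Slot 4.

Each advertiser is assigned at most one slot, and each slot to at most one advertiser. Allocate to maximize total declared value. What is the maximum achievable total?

Optimal: Nimbus→Slot 4 ($109), Harbor→Slot 5 ($142), Summit→Slot 2 ($140), Cove→Slot 7 ($134), Talus→Slot 6 ($146) — total 109+142+140+134+146 = $671.
Max-entry greedy (repeatedly take the single best remaining cell) gives $637, worse by 34.
Next-best assignment: Nimbus→Slot 7, Harbor→Slot 5, Summit→Slot 2, Cove→Slot 4, Talus→Slot 6 = $663.

Maximum total: $671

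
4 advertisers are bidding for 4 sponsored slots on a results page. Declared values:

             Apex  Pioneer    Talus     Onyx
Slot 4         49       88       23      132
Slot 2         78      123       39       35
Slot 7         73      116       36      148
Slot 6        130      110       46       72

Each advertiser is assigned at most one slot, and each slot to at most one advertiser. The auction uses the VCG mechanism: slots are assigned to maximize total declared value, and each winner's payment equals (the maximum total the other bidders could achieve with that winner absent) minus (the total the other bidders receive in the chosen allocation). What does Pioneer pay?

Efficient allocation: Apex→Slot 6 ($130), Pioneer→Slot 2 ($123), Talus→Slot 4 ($23), Onyx→Slot 7 ($148); total welfare W = $424.
Pioneer receives Slot 2 at value $123, so the others get W − 123 = $301.
Without Pioneer: best allocation of the remaining 3 bidders over all 4 slots is Apex→Slot 6 ($130), Talus→Slot 2 ($39), Onyx→Slot 7 ($148), total $317.
VCG payment = (others' best without Pioneer) − (others' welfare with Pioneer) = 317 − 301 = $16.

Pioneer pays $16.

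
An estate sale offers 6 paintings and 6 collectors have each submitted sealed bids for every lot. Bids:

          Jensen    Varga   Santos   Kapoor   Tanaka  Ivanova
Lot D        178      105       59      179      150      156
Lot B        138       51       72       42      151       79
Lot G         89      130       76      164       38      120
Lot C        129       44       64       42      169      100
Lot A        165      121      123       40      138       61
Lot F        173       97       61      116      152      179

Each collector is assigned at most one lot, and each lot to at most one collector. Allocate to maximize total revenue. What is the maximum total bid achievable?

Maximum total: $918

Optimal: Jensen→Lot B ($138), Varga→Lot G ($130), Santos→Lot A ($123), Kapoor→Lot D ($179), Tanaka→Lot C ($169), Ivanova→Lot F ($179) — total 138+130+123+179+169+179 = $918.
Column-greedy (each lot in turn goes to its best remaining collector) gives $891, worse by 27.
Next-best assignment: Jensen→Lot A, Varga→Lot G, Santos→Lot B, Kapoor→Lot D, Tanaka→Lot C, Ivanova→Lot F = $894.
Swapping Jensen↔Ivanova (Jensen→Lot F $173, Ivanova→Lot B $79) loses 65.
No other one-to-one assignment exceeds $918.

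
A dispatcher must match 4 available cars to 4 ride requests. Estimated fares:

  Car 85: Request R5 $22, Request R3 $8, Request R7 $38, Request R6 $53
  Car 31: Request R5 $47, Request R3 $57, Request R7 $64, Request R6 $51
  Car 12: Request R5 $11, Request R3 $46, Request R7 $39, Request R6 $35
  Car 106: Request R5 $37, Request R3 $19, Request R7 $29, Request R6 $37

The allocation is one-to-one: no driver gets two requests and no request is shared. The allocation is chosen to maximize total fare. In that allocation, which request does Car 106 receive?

Car 106 receives Request R5.

Optimal: Car 85→Request R6 ($53), Car 31→Request R7 ($64), Car 12→Request R3 ($46), Car 106→Request R5 ($37) — total 53+64+46+37 = $200.
Column-greedy (each request in turn goes to its best remaining driver) gives $168, worse by 32.
Next-best assignment: Car 85→Request R6, Car 31→Request R3, Car 12→Request R7, Car 106→Request R5 = $186.
Checked against all permutations: $200 is optimal.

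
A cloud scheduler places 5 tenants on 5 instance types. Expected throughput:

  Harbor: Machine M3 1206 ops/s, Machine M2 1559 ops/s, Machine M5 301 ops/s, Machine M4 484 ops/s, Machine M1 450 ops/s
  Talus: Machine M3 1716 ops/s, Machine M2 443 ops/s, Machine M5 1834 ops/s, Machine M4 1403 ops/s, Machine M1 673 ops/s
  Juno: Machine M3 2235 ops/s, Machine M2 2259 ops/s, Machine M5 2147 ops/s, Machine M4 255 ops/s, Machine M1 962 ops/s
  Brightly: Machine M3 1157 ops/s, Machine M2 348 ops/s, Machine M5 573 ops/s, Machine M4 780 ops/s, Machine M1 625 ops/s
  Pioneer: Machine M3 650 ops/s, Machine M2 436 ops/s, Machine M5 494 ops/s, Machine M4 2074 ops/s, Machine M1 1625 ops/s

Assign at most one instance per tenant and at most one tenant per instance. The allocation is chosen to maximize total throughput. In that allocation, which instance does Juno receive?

Treat this as an assignment problem: match each tenant to one instance.
Optimal: Harbor→Machine M2 (1559 ops/s), Talus→Machine M5 (1834 ops/s), Juno→Machine M3 (2235 ops/s), Brightly→Machine M1 (625 ops/s), Pioneer→Machine M4 (2074 ops/s) — total 1559+1834+2235+625+2074 = 8327 ops/s.
Max-entry greedy (repeatedly take the single best remaining cell) gives 7998 ops/s, worse by 329.
Juno's own top instance is Machine M2 (2259 ops/s), but forcing Juno→Machine M2 and reassigning the rest optimally gives only 7998 ops/s — worse by 329.

Juno receives Machine M3.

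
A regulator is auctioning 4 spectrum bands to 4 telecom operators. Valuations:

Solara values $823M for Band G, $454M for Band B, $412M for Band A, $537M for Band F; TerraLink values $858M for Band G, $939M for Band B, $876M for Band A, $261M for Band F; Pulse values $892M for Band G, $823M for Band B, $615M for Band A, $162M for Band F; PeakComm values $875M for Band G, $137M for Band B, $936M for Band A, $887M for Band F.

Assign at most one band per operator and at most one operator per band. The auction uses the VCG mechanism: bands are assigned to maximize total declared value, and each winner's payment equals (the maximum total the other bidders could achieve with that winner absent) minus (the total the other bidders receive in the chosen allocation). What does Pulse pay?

Efficient allocation: Solara→Band G ($823M), TerraLink→Band A ($876M), Pulse→Band B ($823M), PeakComm→Band F ($887M); total welfare W = $3409M.
Pulse receives Band B at value $823M, so the others get W − 823 = $2586M.
Without Pulse: best allocation of the remaining 3 bidders over all 4 bands is Solara→Band G ($823M), TerraLink→Band B ($939M), PeakComm→Band A ($936M), total $2698M.
VCG payment = (others' best without Pulse) − (others' welfare with Pulse) = 2698 − 2586 = $112M.

Pulse pays $112M.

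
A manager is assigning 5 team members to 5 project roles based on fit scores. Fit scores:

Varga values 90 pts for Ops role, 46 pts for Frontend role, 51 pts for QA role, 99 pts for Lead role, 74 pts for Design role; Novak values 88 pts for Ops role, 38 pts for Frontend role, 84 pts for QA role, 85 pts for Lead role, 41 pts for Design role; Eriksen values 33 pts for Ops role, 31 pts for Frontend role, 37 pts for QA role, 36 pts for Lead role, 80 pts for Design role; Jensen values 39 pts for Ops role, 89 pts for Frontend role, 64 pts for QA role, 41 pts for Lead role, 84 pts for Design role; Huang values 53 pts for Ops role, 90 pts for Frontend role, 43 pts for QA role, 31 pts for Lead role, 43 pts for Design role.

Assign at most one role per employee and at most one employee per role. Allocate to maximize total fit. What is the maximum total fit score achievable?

Treat this as an assignment problem: match each employee to one role.
Optimal: Varga→Lead role (99 pts), Novak→Ops role (88 pts), Eriksen→Design role (80 pts), Jensen→QA role (64 pts), Huang→Frontend role (90 pts) — total 99+88+80+64+90 = 421 pts.
Column-greedy (each role in turn goes to its best remaining employee) gives 385 pts, worse by 36.
Swapping Huang↔Varga (Huang→Lead role 31 pts, Varga→Frontend role 46 pts) loses 112.

Max total: 421 pts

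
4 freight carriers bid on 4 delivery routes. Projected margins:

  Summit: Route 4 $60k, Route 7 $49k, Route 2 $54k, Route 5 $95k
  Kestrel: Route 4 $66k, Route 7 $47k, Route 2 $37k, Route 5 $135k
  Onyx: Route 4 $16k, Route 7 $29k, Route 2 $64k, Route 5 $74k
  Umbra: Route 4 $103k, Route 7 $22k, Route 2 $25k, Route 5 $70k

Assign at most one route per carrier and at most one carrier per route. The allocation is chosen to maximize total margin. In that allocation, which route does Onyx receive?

Onyx receives Route 2.

Treat this as an assignment problem: match each carrier to one route.
Optimal: Summit→Route 7 ($49k), Kestrel→Route 5 ($135k), Onyx→Route 2 ($64k), Umbra→Route 4 ($103k) — total 49+135+64+103 = $351k.
Row-greedy (each carrier in turn takes its best remaining route) gives $247k, worse by 104.
Next-best assignment: Summit→Route 2, Kestrel→Route 5, Onyx→Route 7, Umbra→Route 4 = $321k.
Checked against all permutations: $351k is optimal.
Onyx's own top route is Route 5 ($74k), but forcing Onyx→Route 5 and reassigning the rest optimally gives only $278k — worse by 73.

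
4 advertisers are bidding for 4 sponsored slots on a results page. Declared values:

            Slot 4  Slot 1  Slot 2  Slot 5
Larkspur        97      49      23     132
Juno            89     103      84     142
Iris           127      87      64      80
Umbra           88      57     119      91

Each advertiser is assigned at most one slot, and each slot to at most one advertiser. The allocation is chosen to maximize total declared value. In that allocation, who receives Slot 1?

This is the linear assignment problem.
Optimal: Larkspur→Slot 5 ($132), Juno→Slot 1 ($103), Iris→Slot 4 ($127), Umbra→Slot 2 ($119) — total 132+103+127+119 = $481.
Max-entry greedy (repeatedly take the single best remaining cell) gives $437, worse by 44.
Next-best assignment: Larkspur→Slot 4, Juno→Slot 5, Iris→Slot 1, Umbra→Slot 2 = $445.
Swapping Umbra↔Iris (Umbra→Slot 4 $88, Iris→Slot 2 $64) loses 94.
No other one-to-one assignment exceeds $481.
Juno's own top slot is Slot 5 ($142), but forcing Juno→Slot 5 and reassigning the rest optimally gives only $445 — worse by 36.

Juno receives Slot 1.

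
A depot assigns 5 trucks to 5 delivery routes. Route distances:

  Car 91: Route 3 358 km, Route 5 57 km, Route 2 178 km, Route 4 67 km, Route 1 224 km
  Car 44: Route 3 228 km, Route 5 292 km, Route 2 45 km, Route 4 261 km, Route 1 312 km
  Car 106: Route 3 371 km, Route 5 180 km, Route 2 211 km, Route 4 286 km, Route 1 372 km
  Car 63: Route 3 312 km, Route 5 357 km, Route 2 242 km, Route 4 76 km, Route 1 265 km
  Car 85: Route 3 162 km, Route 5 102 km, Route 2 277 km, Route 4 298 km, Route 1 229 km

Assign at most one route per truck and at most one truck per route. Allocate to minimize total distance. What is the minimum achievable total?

Minimum total: 687 km

Treat this as an assignment problem: match each truck to one route.
Optimal: Car 91→Route 1 (224 km), Car 44→Route 2 (45 km), Car 106→Route 5 (180 km), Car 63→Route 4 (76 km), Car 85→Route 3 (162 km) — total 224+45+180+76+162 = 687 km.
Column-greedy (each route in turn goes to its cheapest remaining truck) gives 712 km, worse by 25.
Next-best assignment: Car 91→Route 5, Car 44→Route 2, Car 106→Route 1, Car 63→Route 4, Car 85→Route 3 = 712 km.
Every other assignment is strictly worse.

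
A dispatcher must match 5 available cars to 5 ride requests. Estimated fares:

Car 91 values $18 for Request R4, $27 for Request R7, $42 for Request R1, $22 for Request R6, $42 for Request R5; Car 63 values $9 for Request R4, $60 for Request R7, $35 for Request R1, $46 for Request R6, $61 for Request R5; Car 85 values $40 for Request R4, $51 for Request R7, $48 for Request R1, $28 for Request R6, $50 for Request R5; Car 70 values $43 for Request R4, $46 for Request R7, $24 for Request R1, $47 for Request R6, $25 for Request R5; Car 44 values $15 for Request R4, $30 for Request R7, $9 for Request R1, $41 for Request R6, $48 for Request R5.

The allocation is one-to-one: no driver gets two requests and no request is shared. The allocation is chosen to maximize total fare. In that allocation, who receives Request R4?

Optimal: Car 91→Request R1 ($42), Car 63→Request R5 ($61), Car 85→Request R7 ($51), Car 70→Request R4 ($43), Car 44→Request R6 ($41) — total 42+61+51+43+41 = $238.
Max-entry greedy (repeatedly take the single best remaining cell) gives $216, worse by 22.
Car 70's own top request is Request R6 ($47), but forcing Car 70→Request R6 and reassigning the rest optimally gives only $237 — worse by 1.

Car 70 receives Request R4.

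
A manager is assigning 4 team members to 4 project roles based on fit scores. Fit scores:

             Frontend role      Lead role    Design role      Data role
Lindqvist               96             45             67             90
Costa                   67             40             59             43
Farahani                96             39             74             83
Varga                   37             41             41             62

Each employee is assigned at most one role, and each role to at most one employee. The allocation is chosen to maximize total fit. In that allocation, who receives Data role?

Lindqvist receives Data role.

Optimal: Lindqvist→Data role (90 pts), Costa→Design role (59 pts), Farahani→Frontend role (96 pts), Varga→Lead role (41 pts) — total 90+59+96+41 = 286 pts.
Column-greedy (each role in turn goes to its best remaining employee) gives 254 pts, worse by 32.
Next-best assignment: Lindqvist→Frontend role, Costa→Design role, Farahani→Data role, Varga→Lead role = 279 pts.
Lindqvist's own top role is Frontend role (96 pts), but forcing Lindqvist→Frontend role and reassigning the rest optimally gives only 279 pts — worse by 7.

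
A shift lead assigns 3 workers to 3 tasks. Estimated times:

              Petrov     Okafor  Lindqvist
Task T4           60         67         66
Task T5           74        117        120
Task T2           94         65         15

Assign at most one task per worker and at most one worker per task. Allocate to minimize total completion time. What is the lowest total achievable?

Min total: 156 min

This is a one-to-one assignment (minimum-cost bipartite matching).
Optimal: Petrov→Task T5 (74 min), Okafor→Task T4 (67 min), Lindqvist→Task T2 (15 min) — total 74+67+15 = 156 min.
Row-greedy (each worker in turn takes its cheapest remaining task) gives 245 min, worse by 89.
Next-best assignment: Petrov→Task T4, Okafor→Task T5, Lindqvist→Task T2 = 192 min.
No other one-to-one assignment undercuts 156 min.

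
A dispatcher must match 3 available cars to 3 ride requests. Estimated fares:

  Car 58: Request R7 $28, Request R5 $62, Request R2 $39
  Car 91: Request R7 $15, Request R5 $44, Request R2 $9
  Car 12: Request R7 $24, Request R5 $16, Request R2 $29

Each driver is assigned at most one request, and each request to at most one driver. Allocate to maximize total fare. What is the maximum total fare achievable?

Optimal: Car 58→Request R2 ($39), Car 91→Request R5 ($44), Car 12→Request R7 ($24) — total 39+44+24 = $107.
Swapping Car 91↔Car 58 (Car 91→Request R2 $9, Car 58→Request R5 $62) loses 12.

Max total: $107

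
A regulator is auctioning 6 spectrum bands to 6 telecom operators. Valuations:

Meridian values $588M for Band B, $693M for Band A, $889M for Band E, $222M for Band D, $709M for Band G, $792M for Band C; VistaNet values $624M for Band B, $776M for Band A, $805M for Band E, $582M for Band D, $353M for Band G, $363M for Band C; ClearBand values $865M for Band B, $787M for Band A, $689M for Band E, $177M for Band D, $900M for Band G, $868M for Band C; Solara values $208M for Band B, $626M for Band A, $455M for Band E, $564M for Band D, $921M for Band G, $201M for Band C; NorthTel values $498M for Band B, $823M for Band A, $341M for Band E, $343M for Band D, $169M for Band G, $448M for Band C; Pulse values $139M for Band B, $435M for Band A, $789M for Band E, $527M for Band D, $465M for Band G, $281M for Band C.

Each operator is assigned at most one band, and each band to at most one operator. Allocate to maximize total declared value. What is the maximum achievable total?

Optimal: Meridian→Band C ($792M), VistaNet→Band D ($582M), ClearBand→Band B ($865M), Solara→Band G ($921M), NorthTel→Band A ($823M), Pulse→Band E ($789M) — total 792+582+865+921+823+789 = $4772M.
Column-greedy (each band in turn goes to its best remaining operator) gives $4361M, worse by 411.
Checked against all permutations: $4772M is optimal.

Maximum total: $4772M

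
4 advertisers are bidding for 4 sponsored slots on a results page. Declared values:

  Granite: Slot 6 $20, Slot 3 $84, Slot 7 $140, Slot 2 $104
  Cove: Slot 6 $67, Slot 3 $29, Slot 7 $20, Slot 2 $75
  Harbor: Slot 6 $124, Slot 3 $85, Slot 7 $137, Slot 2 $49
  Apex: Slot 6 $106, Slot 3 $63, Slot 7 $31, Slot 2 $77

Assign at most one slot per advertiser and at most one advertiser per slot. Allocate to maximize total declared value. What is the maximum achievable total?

Maximum total: $406

Optimal: Granite→Slot 7 ($140), Cove→Slot 2 ($75), Harbor→Slot 3 ($85), Apex→Slot 6 ($106) — total 140+75+85+106 = $406.
Row-greedy (each advertiser in turn takes its best remaining slot) gives $402, worse by 4.
No other one-to-one assignment exceeds $406.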